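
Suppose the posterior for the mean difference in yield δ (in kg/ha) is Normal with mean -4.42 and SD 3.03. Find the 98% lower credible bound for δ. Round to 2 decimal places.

-10.64

Need L with P(δ ≥ L) = 0.98: L = -4.42 − z_{0.02}·3.03.
z = 2.054; L = -4.42 − 2.054 × 3.03 = -10.64.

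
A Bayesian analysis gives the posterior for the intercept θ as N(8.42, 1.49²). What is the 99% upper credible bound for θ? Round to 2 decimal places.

Need U with P(θ ≤ U) = 0.99: U = 8.42 + z_{0.01}·1.49.
z = 2.326; U = 8.42 + 2.326 × 1.49 = 11.89.

11.89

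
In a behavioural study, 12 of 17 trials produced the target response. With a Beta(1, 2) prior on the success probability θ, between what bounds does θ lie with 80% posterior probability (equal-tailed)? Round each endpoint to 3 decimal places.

Posterior: Beta(1+12, 2+5) = Beta(13, 7).
Equal-tailed 80% interval: the 0.1 and 0.9 quantiles of Beta(13, 7).
Posterior mean ≈ 0.650, SD ≈ 0.104; a Normal approximation gives roughly [0.517, 0.783].
Exact: F⁻¹(0.1) = 0.511; F⁻¹(0.9) = 0.782.

[0.511, 0.782]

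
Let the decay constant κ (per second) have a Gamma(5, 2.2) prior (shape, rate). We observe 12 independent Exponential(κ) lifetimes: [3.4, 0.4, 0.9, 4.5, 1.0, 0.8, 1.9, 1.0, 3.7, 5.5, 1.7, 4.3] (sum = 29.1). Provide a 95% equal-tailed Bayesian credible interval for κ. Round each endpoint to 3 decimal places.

Posterior: Gamma(5+12, 2.2+29.1) = Gamma(17, 31.3) (shape, rate).
Equal-tailed 95% interval: Gamma(17, 31.3) quantiles at 0.025 and 0.975.
Posterior mean ≈ 0.543, SD ≈ 0.132; a Normal approximation gives roughly [0.285, 0.801].
Exact: lower = 0.316; upper = 0.830.

[0.316, 0.830]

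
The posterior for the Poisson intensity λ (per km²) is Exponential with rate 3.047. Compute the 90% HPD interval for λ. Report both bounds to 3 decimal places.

[0.000, 0.756]

The exponential density is strictly decreasing on [0, ∞), so the HPD interval is anchored at 0: [0, q] with P(λ ≤ q) = 0.90.
q = −ln(1 − 0.90) / 3.047 = 2.3026 / 3.047 = 0.756.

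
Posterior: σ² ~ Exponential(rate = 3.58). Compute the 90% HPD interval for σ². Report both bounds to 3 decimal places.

The exponential density is strictly decreasing on [0, ∞), so the HPD interval is anchored at 0: [0, q] with P(σ² ≤ q) = 0.90.
q = −ln(1 − 0.90) / 3.58 = 2.3026 / 3.58 = 0.643.

[0.000, 0.643]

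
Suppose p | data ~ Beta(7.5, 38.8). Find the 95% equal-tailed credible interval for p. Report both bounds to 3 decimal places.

Posterior: Beta(7.5, 38.8).
Equal-tailed 95% interval: the 0.025 and 0.975 quantiles of Beta(7.5, 38.8).
Posterior mean ≈ 0.162, SD ≈ 0.054; a Normal approximation gives roughly [0.057, 0.267].
Exact: F⁻¹(0.025) = 0.072; F⁻¹(0.975) = 0.280.

[0.072, 0.280]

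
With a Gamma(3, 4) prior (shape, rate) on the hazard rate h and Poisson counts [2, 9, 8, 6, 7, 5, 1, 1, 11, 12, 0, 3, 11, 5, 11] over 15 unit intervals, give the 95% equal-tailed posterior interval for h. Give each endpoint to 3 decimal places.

[4.045, 6.054]

Posterior: Gamma(3+92, 4+15) = Gamma(95, 19) (shape, rate).
Equal-tailed 95% interval: Gamma(95, 19) quantiles at 0.025 and 0.975.
Posterior mean ≈ 5.000, SD ≈ 0.513; a Normal approximation gives roughly [3.995, 6.005].
Exact: lower = 4.045; upper = 6.054.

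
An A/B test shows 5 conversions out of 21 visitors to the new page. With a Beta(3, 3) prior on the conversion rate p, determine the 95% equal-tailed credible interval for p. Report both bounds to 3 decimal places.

Posterior: Beta(3+5, 3+16) = Beta(8, 19).
Equal-tailed 95% interval: the 0.025 and 0.975 quantiles of Beta(8, 19).
Posterior mean ≈ 0.296, SD ≈ 0.086; a Normal approximation gives roughly [0.127, 0.465].
Exact: F⁻¹(0.025) = 0.143; F⁻¹(0.975) = 0.478.

[0.143, 0.478]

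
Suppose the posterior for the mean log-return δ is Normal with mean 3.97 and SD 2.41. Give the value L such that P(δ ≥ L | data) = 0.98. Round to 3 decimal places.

-0.980

Need L with P(δ ≥ L) = 0.98: L = 3.97 − z_{0.02}·2.41.
z = 2.054; L = 3.97 − 2.054 × 2.41 = -0.980.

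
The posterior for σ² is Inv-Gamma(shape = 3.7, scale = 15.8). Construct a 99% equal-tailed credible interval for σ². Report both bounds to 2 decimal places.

[1.51, 28.05]

Inverse-Gamma(3.7, 15.8) quantiles: F⁻¹(0.005) and F⁻¹(0.995).
Equivalently, 1/σ² ~ Gamma(3.7, rate = 15.8); invert its 0.995 and 0.005 quantiles.
Posterior mean ≈ 5.85, SD ≈ 4.49; a Normal approximation gives roughly [-5.71, 17.41].
Exact: lower = 1.51; upper = 28.05.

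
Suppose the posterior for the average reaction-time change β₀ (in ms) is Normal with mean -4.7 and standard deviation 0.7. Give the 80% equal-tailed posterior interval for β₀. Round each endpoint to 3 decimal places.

The posterior is symmetric, so the 80% equal-tailed interval is β₀ = -4.7 ± z·0.7 with z = 1.282.
Half-width: 1.282 × 0.7 = 0.897.
-4.7 − 0.897 = -5.597; -4.7 + 0.897 = -3.803.

[-5.597, -3.803]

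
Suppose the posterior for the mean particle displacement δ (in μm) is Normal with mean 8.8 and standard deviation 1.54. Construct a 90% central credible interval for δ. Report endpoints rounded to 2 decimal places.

[6.27, 11.33]

The posterior is symmetric, so the 90% equal-tailed interval is δ = 8.8 ± z·1.54 with z = 1.645.
Half-width: 1.645 × 1.54 = 2.53.
8.8 − 2.53 = 6.27; 8.8 + 2.53 = 11.33.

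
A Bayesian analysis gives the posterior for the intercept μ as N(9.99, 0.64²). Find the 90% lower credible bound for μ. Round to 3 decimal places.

9.170

Need L with P(μ ≥ L) = 0.90: L = 9.99 − z_{0.1}·0.64.
z = 1.282; L = 9.99 − 1.282 × 0.64 = 9.170.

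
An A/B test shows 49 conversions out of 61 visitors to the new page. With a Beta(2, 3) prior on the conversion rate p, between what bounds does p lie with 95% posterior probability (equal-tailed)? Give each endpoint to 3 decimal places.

Posterior: Beta(2+49, 3+12) = Beta(51, 15).
Equal-tailed 95% interval: the 0.025 and 0.975 quantiles of Beta(51, 15).
Posterior mean ≈ 0.773, SD ≈ 0.051; a Normal approximation gives roughly [0.672, 0.873].
Exact: F⁻¹(0.025) = 0.665; F⁻¹(0.975) = 0.865.

[0.665, 0.865]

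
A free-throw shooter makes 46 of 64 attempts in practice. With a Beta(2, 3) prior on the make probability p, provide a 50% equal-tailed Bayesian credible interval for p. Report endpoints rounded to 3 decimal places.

Posterior: Beta(2+46, 3+18) = Beta(48, 21).
Equal-tailed 50% interval: the 0.25 and 0.75 quantiles of Beta(48, 21).
Posterior mean ≈ 0.696, SD ≈ 0.055; a Normal approximation gives roughly [0.659, 0.733].
Exact: F⁻¹(0.25) = 0.659; F⁻¹(0.75) = 0.734.

[0.659, 0.734]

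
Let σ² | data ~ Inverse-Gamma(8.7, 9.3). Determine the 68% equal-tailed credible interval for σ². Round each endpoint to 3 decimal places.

[0.804, 1.598]

Inverse-Gamma(8.7, 9.3) quantiles: F⁻¹(0.16) and F⁻¹(0.84).
Equivalently, 1/σ² ~ Gamma(8.7, rate = 9.3); invert its 0.84 and 0.16 quantiles.
Posterior mean ≈ 1.208, SD ≈ 0.467; a Normal approximation gives roughly [0.744, 1.672].
Exact: lower = 0.804; upper = 1.598.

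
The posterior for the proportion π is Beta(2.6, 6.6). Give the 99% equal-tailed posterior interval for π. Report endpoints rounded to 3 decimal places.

[0.031, 0.691]

Posterior: Beta(2.6, 6.6).
Equal-tailed 99% interval: the 0.005 and 0.995 quantiles of Beta(2.6, 6.6).
Posterior mean ≈ 0.283, SD ≈ 0.141; a Normal approximation gives roughly [-0.081, 0.646].
Exact: F⁻¹(0.005) = 0.031; F⁻¹(0.995) = 0.691.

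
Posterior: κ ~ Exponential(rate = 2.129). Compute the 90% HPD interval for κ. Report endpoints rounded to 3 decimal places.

The exponential density is strictly decreasing on [0, ∞), so the HPD interval is anchored at 0: [0, q] with P(κ ≤ q) = 0.90.
q = −ln(1 − 0.90) / 2.129 = 2.3026 / 2.129 = 1.082.

[0.000, 1.082]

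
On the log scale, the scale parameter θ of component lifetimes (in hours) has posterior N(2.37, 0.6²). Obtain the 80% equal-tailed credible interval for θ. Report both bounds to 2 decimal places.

On the log scale the 80% interval is 2.37 ± 1.282 × 0.6 = [1.6011, 3.1389].
Exponentiate: [e^1.6011, e^3.1389] = [4.96, 23.08].

[4.96, 23.08]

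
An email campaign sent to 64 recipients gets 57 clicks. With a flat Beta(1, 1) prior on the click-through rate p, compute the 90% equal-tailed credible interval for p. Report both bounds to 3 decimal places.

[0.807, 0.937]

Posterior: Beta(1+57, 1+7) = Beta(58, 8).
Equal-tailed 90% interval: the 0.05 and 0.95 quantiles of Beta(58, 8).
Posterior mean ≈ 0.879, SD ≈ 0.040; a Normal approximation gives roughly [0.813, 0.944].
Exact: F⁻¹(0.05) = 0.807; F⁻¹(0.95) = 0.937.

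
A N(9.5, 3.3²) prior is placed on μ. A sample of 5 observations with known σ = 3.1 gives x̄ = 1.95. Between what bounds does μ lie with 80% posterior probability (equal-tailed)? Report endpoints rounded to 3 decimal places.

Posterior precision = 1/3.3² + 5/3.1² = 0.0918 + 0.5203 = 0.6121, so posterior SD = 1.2782.
Posterior mean = (9.5/3.3² + 5·1.95/3.1²) / 0.6121 = 3.0826.
Interval: 3.0826 ± 1.282 × 1.2782 → [1.445, 4.721].

[1.445, 4.721]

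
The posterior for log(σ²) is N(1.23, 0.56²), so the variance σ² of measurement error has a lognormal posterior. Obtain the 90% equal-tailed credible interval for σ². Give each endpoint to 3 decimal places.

[1.362, 8.594]

On the log scale the 90% interval is 1.23 ± 1.645 × 0.56 = [0.3089, 2.1511].
Exponentiate: [e^0.3089, e^2.1511] = [1.362, 8.594].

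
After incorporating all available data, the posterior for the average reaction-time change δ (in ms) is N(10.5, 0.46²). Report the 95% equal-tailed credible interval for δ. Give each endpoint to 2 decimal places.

[9.60, 11.40]

The posterior is symmetric, so the 95% equal-tailed interval is δ = 10.5 ± z·0.46 with z = 1.960.
Half-width: 1.960 × 0.46 = 0.90.
10.5 − 0.90 = 9.60; 10.5 + 0.90 = 11.40.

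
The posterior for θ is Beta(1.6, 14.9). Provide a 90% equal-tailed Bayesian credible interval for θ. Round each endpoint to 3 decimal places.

Posterior: Beta(1.6, 14.9).
Equal-tailed 90% interval: the 0.05 and 0.95 quantiles of Beta(1.6, 14.9).
Posterior mean ≈ 0.097, SD ≈ 0.071; a Normal approximation gives roughly [-0.019, 0.213].
Exact: F⁻¹(0.05) = 0.014; F⁻¹(0.95) = 0.236.

[0.014, 0.236]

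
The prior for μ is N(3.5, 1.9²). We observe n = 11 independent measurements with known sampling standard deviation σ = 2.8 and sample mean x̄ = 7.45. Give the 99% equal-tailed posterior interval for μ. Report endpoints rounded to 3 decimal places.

[4.811, 8.786]

Posterior precision = 1/1.9² + 11/2.8² = 0.2770 + 1.4031 = 1.6801, so posterior SD = 0.7715.
Posterior mean = (3.5/1.9² + 11·7.45/2.8²) / 1.6801 = 6.7987.
Interval: 6.7987 ± 2.576 × 0.7715 → [4.811, 8.786].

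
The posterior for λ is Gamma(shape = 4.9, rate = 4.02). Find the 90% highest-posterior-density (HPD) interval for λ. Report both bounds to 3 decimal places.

The posterior is unimodal and skewed, so the HPD interval has equal density at both endpoints and is the shortest 90% interval.
Solving f(0.360) = f(2.044) with F(2.044) − F(0.360) = 0.90 gives [0.360, 2.044].
For comparison, the equal-tailed interval is [0.475, 2.243]; the HPD is narrower and shifted toward the mode.

[0.360, 2.044]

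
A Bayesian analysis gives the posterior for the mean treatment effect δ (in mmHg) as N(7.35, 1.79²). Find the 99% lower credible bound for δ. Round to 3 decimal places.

3.186

Need L with P(δ ≥ L) = 0.99: L = 7.35 − z_{0.01}·1.79.
z = 2.326; L = 7.35 − 2.326 × 1.79 = 3.186.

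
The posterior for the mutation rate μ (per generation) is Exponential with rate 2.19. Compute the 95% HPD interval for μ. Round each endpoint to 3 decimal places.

The exponential density is strictly decreasing on [0, ∞), so the HPD interval is anchored at 0: [0, q] with P(μ ≤ q) = 0.95.
q = −ln(1 − 0.95) / 2.19 = 2.9957 / 2.19 = 1.368.

[0.000, 1.368]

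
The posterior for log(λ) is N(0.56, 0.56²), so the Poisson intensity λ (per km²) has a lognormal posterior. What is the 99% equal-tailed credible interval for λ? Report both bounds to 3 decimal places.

On the log scale the 99% interval is 0.56 ± 2.576 × 0.56 = [-0.8825, 2.0025].
Exponentiate: [e^-0.8825, e^2.0025] = [0.414, 7.407].

[0.414, 7.407]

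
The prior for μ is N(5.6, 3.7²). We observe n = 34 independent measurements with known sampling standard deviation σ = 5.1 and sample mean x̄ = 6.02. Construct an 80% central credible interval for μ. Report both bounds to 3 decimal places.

Posterior precision = 1/3.7² + 34/5.1² = 0.0730 + 1.3072 = 1.3802, so posterior SD = 0.8512.
Posterior mean = (5.6/3.7² + 34·6.02/5.1²) / 1.3802 = 5.9978.
Interval: 5.9978 ± 1.282 × 0.8512 → [4.907, 7.089].

[4.907, 7.089]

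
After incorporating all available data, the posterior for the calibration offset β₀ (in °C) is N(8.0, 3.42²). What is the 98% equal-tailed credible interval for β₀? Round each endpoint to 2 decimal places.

[0.04, 15.96]

The posterior is symmetric, so the 98% equal-tailed interval is β₀ = 8.0 ± z·3.42 with z = 2.326.
Half-width: 2.326 × 3.42 = 7.96.
8.0 − 7.96 = 0.04; 8.0 + 7.96 = 15.96.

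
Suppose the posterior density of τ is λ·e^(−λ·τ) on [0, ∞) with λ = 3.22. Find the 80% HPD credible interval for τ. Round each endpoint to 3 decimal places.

[0.000, 0.500]

The exponential density is strictly decreasing on [0, ∞), so the HPD interval is anchored at 0: [0, q] with P(τ ≤ q) = 0.80.
q = −ln(1 − 0.80) / 3.22 = 1.6094 / 3.22 = 0.500.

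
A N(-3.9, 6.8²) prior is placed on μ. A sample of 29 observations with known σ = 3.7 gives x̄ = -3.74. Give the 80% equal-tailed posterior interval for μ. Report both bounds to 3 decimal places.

Posterior precision = 1/6.8² + 29/3.7² = 0.0216 + 2.1183 = 2.1400, so posterior SD = 0.6836.
Posterior mean = (-3.9/6.8² + 29·-3.74/3.7²) / 2.1400 = -3.7416.
Interval: -3.7416 ± 1.282 × 0.6836 → [-4.618, -2.866].

[-4.618, -2.866]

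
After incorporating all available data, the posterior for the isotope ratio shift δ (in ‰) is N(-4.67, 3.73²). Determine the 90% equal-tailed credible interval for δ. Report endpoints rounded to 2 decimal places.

The posterior is symmetric, so the 90% equal-tailed interval is δ = -4.67 ± z·3.73 with z = 1.645.
Half-width: 1.645 × 3.73 = 6.14.
-4.67 − 6.14 = -10.81; -4.67 + 6.14 = 1.47.

[-10.81, 1.47]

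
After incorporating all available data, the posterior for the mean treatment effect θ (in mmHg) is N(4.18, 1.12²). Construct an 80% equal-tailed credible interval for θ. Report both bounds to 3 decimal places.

The posterior is symmetric, so the 80% equal-tailed interval is θ = 4.18 ± z·1.12 with z = 1.282.
Half-width: 1.282 × 1.12 = 1.435.
4.18 − 1.435 = 2.745; 4.18 + 1.435 = 5.615.

[2.745, 5.615]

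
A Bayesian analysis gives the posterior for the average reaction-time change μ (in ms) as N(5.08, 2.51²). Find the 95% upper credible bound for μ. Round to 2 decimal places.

9.21

Need U with P(μ ≤ U) = 0.95: U = 5.08 + z_{0.05}·2.51.
z = 1.645; U = 5.08 + 1.645 × 2.51 = 9.21.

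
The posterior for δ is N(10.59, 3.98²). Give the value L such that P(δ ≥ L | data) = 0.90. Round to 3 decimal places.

Need L with P(δ ≥ L) = 0.90: L = 10.59 − z_{0.1}·3.98.
z = 1.282; L = 10.59 − 1.282 × 3.98 = 5.489.

5.489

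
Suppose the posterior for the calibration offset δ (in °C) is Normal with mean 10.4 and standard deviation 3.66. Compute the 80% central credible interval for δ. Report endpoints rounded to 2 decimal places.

[5.71, 15.09]

The posterior is symmetric, so the 80% equal-tailed interval is δ = 10.4 ± z·3.66 with z = 1.282.
Half-width: 1.282 × 3.66 = 4.69.
10.4 − 4.69 = 5.71; 10.4 + 4.69 = 15.09.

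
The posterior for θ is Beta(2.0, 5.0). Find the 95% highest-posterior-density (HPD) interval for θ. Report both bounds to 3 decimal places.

[0.018, 0.591]

The posterior is unimodal and skewed, so the HPD interval has equal density at both endpoints and is the shortest 95% interval.
Solving f(0.018) = f(0.591) with F(0.591) − F(0.018) = 0.95 gives [0.018, 0.591].
For comparison, the equal-tailed interval is [0.043, 0.641]; the HPD is narrower and shifted toward the mode.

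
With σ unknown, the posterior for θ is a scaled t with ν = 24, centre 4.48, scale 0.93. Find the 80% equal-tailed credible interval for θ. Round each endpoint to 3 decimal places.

The t_24 distribution is symmetric; the 80% interval is 4.48 ± t·0.93 with t_{0.9,24} = 1.318.
Half-width: 1.318 × 0.93 = 1.226.
4.48 − 1.226 = 3.254; 4.48 + 1.226 = 5.706.

[3.254, 5.706]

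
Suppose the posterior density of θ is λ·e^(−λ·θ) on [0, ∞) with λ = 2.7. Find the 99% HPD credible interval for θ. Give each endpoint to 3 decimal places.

The exponential density is strictly decreasing on [0, ∞), so the HPD interval is anchored at 0: [0, q] with P(θ ≤ q) = 0.99.
q = −ln(1 − 0.99) / 2.7 = 4.6052 / 2.7 = 1.706.

[0.000, 1.706]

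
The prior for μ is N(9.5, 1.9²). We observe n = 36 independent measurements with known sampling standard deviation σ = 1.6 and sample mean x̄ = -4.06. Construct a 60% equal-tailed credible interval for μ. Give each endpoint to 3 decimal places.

[-4.020, -3.576]

Posterior precision = 1/1.9² + 36/1.6² = 0.2770 + 14.0625 = 14.3395, so posterior SD = 0.2641.
Posterior mean = (9.5/1.9² + 36·-4.06/1.6²) / 14.3395 = -3.7981.
Interval: -3.7981 ± 0.842 × 0.2641 → [-4.020, -3.576].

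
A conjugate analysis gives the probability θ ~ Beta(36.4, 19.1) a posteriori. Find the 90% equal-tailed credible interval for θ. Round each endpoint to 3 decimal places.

Posterior: Beta(36.4, 19.1).
Equal-tailed 90% interval: the 0.05 and 0.95 quantiles of Beta(36.4, 19.1).
Posterior mean ≈ 0.656, SD ≈ 0.063; a Normal approximation gives roughly [0.552, 0.760].
Exact: F⁻¹(0.05) = 0.549; F⁻¹(0.95) = 0.757.

[0.549, 0.757]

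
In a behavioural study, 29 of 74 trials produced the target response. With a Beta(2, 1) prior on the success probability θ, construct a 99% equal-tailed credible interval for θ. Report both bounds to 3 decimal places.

[0.266, 0.549]

Posterior: Beta(2+29, 1+45) = Beta(31, 46).
Equal-tailed 99% interval: the 0.005 and 0.995 quantiles of Beta(31, 46).
Posterior mean ≈ 0.403, SD ≈ 0.056; a Normal approximation gives roughly [0.260, 0.546].
Exact: F⁻¹(0.005) = 0.266; F⁻¹(0.995) = 0.549.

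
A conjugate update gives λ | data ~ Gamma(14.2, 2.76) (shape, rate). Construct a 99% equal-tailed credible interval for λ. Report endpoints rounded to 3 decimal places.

[2.305, 9.335]

Posterior: Gamma(shape 14.2, rate 2.76).
Equal-tailed 99% interval: Gamma(14.2, 2.76) quantiles at 0.005 and 0.995.
Posterior mean ≈ 5.145, SD ≈ 1.365; a Normal approximation gives roughly [1.628, 8.662].
Exact: lower = 2.305; upper = 9.335.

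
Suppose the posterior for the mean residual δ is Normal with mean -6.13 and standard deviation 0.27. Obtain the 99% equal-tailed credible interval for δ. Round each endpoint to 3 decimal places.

[-6.825, -5.435]

The posterior is symmetric, so the 99% equal-tailed interval is δ = -6.13 ± z·0.27 with z = 2.576.
Half-width: 2.576 × 0.27 = 0.695.
-6.13 − 0.695 = -6.825; -6.13 + 0.695 = -5.435.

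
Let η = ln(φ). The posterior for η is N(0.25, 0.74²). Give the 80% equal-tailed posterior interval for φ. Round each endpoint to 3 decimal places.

On the log scale the 80% interval is 0.25 ± 1.282 × 0.74 = [-0.6983, 1.1983].
Exponentiate: [e^-0.6983, e^1.1983] = [0.497, 3.315].

[0.497, 3.315]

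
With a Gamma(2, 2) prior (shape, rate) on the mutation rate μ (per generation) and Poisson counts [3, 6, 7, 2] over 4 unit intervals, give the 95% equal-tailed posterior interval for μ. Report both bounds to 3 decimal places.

Posterior: Gamma(2+18, 2+4) = Gamma(20, 6) (shape, rate).
Equal-tailed 95% interval: Gamma(20, 6) quantiles at 0.025 and 0.975.
Posterior mean ≈ 3.333, SD ≈ 0.745; a Normal approximation gives roughly [1.872, 4.794].
Exact: lower = 2.036; upper = 4.945.

[2.036, 4.945]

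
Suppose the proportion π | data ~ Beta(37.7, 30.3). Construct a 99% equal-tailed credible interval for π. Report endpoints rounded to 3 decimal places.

Posterior: Beta(37.7, 30.3).
Equal-tailed 99% interval: the 0.005 and 0.995 quantiles of Beta(37.7, 30.3).
Posterior mean ≈ 0.554, SD ≈ 0.060; a Normal approximation gives roughly [0.400, 0.709].
Exact: F⁻¹(0.005) = 0.399; F⁻¹(0.995) = 0.704.

[0.399, 0.704]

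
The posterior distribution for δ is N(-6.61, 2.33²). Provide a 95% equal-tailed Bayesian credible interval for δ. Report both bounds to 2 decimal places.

The posterior is symmetric, so the 95% equal-tailed interval is δ = -6.61 ± z·2.33 with z = 1.960.
Half-width: 1.960 × 2.33 = 4.57.
-6.61 − 4.57 = -11.18; -6.61 + 4.57 = -2.04.

[-11.18, -2.04]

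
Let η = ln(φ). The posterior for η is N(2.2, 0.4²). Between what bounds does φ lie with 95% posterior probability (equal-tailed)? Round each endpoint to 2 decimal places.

On the log scale the 95% interval is 2.2 ± 1.960 × 0.4 = [1.4160, 2.9840].
Exponentiate: [e^1.4160, e^2.9840] = [4.12, 19.77].

[4.12, 19.77]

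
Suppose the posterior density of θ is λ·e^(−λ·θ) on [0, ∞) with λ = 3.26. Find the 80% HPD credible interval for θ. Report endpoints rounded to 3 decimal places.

The exponential density is strictly decreasing on [0, ∞), so the HPD interval is anchored at 0: [0, q] with P(θ ≤ q) = 0.80.
q = −ln(1 − 0.80) / 3.26 = 1.6094 / 3.26 = 0.494.

[0.000, 0.494]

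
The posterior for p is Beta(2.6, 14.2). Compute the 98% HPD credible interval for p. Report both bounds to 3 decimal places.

[0.009, 0.371]

The posterior is unimodal and skewed, so the HPD interval has equal density at both endpoints and is the shortest 98% interval.
Solving f(0.009) = f(0.371) with F(0.371) − F(0.009) = 0.98 gives [0.009, 0.371].
For comparison, the equal-tailed interval is [0.020, 0.403]; the HPD is narrower and shifted toward the mode.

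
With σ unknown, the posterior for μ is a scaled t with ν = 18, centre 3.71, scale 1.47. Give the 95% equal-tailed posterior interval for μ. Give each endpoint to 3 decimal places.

The t_18 distribution is symmetric; the 95% interval is 3.71 ± t·1.47 with t_{0.975,18} = 2.101.
Half-width: 2.101 × 1.47 = 3.088.
3.71 − 3.088 = 0.622; 3.71 + 3.088 = 6.798.

[0.622, 6.798]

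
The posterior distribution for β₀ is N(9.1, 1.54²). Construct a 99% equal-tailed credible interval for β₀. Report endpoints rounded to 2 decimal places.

[5.13, 13.07]

The posterior is symmetric, so the 99% equal-tailed interval is β₀ = 9.1 ± z·1.54 with z = 2.576.
Half-width: 2.576 × 1.54 = 3.97.
9.1 − 3.97 = 5.13; 9.1 + 3.97 = 13.07.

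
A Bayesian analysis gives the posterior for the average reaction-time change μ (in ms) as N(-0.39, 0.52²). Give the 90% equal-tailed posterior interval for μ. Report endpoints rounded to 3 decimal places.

The posterior is symmetric, so the 90% equal-tailed interval is μ = -0.39 ± z·0.52 with z = 1.645.
Half-width: 1.645 × 0.52 = 0.855.
-0.39 − 0.855 = -1.245; -0.39 + 0.855 = 0.465.

[-1.245, 0.465]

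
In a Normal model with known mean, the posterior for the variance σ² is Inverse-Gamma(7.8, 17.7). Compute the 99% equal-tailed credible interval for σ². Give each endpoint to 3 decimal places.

[1.051, 7.189]

Inverse-Gamma(7.8, 17.7) quantiles: F⁻¹(0.005) and F⁻¹(0.995).
Equivalently, 1/σ² ~ Gamma(7.8, rate = 17.7); invert its 0.995 and 0.005 quantiles.
Posterior mean ≈ 2.603, SD ≈ 1.081; a Normal approximation gives roughly [-0.181, 5.387].
Exact: lower = 1.051; upper = 7.189.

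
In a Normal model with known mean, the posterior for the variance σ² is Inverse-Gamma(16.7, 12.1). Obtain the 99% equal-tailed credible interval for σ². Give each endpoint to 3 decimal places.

Inverse-Gamma(16.7, 12.1) quantiles: F⁻¹(0.005) and F⁻¹(0.995).
Equivalently, 1/σ² ~ Gamma(16.7, rate = 12.1); invert its 0.995 and 0.005 quantiles.
Posterior mean ≈ 0.771, SD ≈ 0.201; a Normal approximation gives roughly [0.253, 1.288].
Exact: lower = 0.416; upper = 1.504.

[0.416, 1.504]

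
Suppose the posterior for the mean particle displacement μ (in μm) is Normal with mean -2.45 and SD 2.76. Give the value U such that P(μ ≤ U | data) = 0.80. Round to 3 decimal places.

-0.127

Need U with P(μ ≤ U) = 0.80: U = -2.45 + z_{0.2}·2.76.
z = 0.842; U = -2.45 + 0.842 × 2.76 = -0.127.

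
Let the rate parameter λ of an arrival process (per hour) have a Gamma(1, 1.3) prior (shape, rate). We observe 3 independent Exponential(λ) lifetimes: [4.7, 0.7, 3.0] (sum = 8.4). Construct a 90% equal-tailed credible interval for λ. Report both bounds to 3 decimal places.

Posterior: Gamma(1+3, 1.3+8.4) = Gamma(4, 9.7) (shape, rate).
Equal-tailed 90% interval: Gamma(4, 9.7) quantiles at 0.05 and 0.95.
Posterior mean ≈ 0.412, SD ≈ 0.206; a Normal approximation gives roughly [0.073, 0.752].
Exact: lower = 0.141; upper = 0.799.

[0.141, 0.799]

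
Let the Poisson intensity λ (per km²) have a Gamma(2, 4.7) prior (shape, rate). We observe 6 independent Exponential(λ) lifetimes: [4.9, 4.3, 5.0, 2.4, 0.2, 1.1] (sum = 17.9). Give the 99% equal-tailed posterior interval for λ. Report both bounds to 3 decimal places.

Posterior: Gamma(2+6, 4.7+17.9) = Gamma(8, 22.6) (shape, rate).
Equal-tailed 99% interval: Gamma(8, 22.6) quantiles at 0.005 and 0.995.
Posterior mean ≈ 0.354, SD ≈ 0.125; a Normal approximation gives roughly [0.032, 0.676].
Exact: lower = 0.114; upper = 0.758.

[0.114, 0.758]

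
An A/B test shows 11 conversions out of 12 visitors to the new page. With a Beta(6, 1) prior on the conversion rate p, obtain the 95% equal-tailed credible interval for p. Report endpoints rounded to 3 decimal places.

[0.727, 0.986]

Posterior: Beta(6+11, 1+1) = Beta(17, 2).
Equal-tailed 95% interval: the 0.025 and 0.975 quantiles of Beta(17, 2).
Posterior mean ≈ 0.895, SD ≈ 0.069; a Normal approximation gives roughly [0.760, 1.029].
Exact: F⁻¹(0.025) = 0.727; F⁻¹(0.975) = 0.986.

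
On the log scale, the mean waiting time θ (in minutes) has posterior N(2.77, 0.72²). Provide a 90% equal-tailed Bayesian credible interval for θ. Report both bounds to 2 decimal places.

On the log scale the 90% interval is 2.77 ± 1.645 × 0.72 = [1.5857, 3.9543].
Exponentiate: [e^1.5857, e^3.9543] = [4.88, 52.16].

[4.88, 52.16]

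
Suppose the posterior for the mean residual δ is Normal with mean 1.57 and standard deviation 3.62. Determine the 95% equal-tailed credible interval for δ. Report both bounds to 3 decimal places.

The posterior is symmetric, so the 95% equal-tailed interval is δ = 1.57 ± z·3.62 with z = 1.960.
Half-width: 1.960 × 3.62 = 7.095.
1.57 − 7.095 = -5.525; 1.57 + 7.095 = 8.665.

[-5.525, 8.665]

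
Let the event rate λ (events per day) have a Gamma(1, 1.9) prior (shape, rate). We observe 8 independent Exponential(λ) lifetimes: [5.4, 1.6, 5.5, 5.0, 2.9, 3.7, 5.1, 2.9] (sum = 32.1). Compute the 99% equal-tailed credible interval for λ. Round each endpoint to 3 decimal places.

[0.092, 0.546]

Posterior: Gamma(1+8, 1.9+32.1) = Gamma(9, 34.0) (shape, rate).
Equal-tailed 99% interval: Gamma(9, 34.0) quantiles at 0.005 and 0.995.
Posterior mean ≈ 0.265, SD ≈ 0.088; a Normal approximation gives roughly [0.037, 0.492].
Exact: lower = 0.092; upper = 0.546.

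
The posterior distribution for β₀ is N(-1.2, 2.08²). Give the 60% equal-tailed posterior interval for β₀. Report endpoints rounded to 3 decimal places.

[-2.951, 0.551]

The posterior is symmetric, so the 60% equal-tailed interval is β₀ = -1.2 ± z·2.08 with z = 0.842.
Half-width: 0.842 × 2.08 = 1.751.
-1.2 − 1.751 = -2.951; -1.2 + 1.751 = 0.551.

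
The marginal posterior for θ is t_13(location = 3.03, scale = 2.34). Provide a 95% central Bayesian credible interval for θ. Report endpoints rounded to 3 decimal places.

The t_13 distribution is symmetric; the 95% interval is 3.03 ± t·2.34 with t_{0.975,13} = 2.160.
Half-width: 2.160 × 2.34 = 5.055.
3.03 − 5.055 = -2.025; 3.03 + 5.055 = 8.085.

[-2.025, 8.085]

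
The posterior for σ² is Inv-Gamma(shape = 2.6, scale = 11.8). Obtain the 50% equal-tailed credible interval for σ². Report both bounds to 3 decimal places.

Inverse-Gamma(2.6, 11.8) quantiles: F⁻¹(0.25) and F⁻¹(0.75).
Equivalently, 1/σ² ~ Gamma(2.6, rate = 11.8); invert its 0.75 and 0.25 quantiles.
Posterior mean ≈ 7.375, SD ≈ 9.521; a Normal approximation gives roughly [0.953, 13.797].
Exact: lower = 3.435; upper = 8.343.

[3.435, 8.343]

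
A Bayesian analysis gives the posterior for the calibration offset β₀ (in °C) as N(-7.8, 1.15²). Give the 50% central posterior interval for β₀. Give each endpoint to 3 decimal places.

The posterior is symmetric, so the 50% equal-tailed interval is β₀ = -7.8 ± z·1.15 with z = 0.674.
Half-width: 0.674 × 1.15 = 0.776.
-7.8 − 0.776 = -8.576; -7.8 + 0.776 = -7.024.

[-8.576, -7.024]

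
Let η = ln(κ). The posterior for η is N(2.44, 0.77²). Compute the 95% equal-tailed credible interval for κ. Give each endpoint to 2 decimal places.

On the log scale the 95% interval is 2.44 ± 1.960 × 0.77 = [0.9308, 3.9492].
Exponentiate: [e^0.9308, e^3.9492] = [2.54, 51.89].

[2.54, 51.89]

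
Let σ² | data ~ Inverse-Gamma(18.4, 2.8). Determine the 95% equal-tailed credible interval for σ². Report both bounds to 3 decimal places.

Inverse-Gamma(18.4, 2.8) quantiles: F⁻¹(0.025) and F⁻¹(0.975).
Equivalently, 1/σ² ~ Gamma(18.4, rate = 2.8); invert its 0.975 and 0.025 quantiles.
Posterior mean ≈ 0.161, SD ≈ 0.040; a Normal approximation gives roughly [0.083, 0.239].
Exact: lower = 0.101; upper = 0.255.

[0.101, 0.255]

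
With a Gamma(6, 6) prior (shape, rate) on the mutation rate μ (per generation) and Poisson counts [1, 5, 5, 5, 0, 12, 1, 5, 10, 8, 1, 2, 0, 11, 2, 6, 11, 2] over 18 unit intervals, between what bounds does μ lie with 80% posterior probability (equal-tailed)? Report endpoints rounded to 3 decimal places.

[3.370, 4.398]

Posterior: Gamma(6+87, 6+18) = Gamma(93, 24) (shape, rate).
Equal-tailed 80% interval: Gamma(93, 24) quantiles at 0.1 and 0.9.
Posterior mean ≈ 3.875, SD ≈ 0.402; a Normal approximation gives roughly [3.360, 4.390].
Exact: lower = 3.370; upper = 4.398.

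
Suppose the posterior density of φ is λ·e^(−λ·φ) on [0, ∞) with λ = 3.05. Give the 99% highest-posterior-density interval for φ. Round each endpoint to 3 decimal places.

The exponential density is strictly decreasing on [0, ∞), so the HPD interval is anchored at 0: [0, q] with P(φ ≤ q) = 0.99.
q = −ln(1 − 0.99) / 3.05 = 4.6052 / 3.05 = 1.510.

[0.000, 1.510]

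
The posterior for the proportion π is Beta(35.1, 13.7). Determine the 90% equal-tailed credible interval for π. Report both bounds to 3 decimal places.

Posterior: Beta(35.1, 13.7).
Equal-tailed 90% interval: the 0.05 and 0.95 quantiles of Beta(35.1, 13.7).
Posterior mean ≈ 0.719, SD ≈ 0.064; a Normal approximation gives roughly [0.615, 0.824].
Exact: F⁻¹(0.05) = 0.609; F⁻¹(0.95) = 0.819.

[0.609, 0.819]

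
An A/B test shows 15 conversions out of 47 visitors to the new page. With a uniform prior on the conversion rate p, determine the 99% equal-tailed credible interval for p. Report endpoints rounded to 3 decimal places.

[0.172, 0.507]

Posterior: Beta(1+15, 1+32) = Beta(16, 33).
Equal-tailed 99% interval: the 0.005 and 0.995 quantiles of Beta(16, 33).
Posterior mean ≈ 0.327, SD ≈ 0.066; a Normal approximation gives roughly [0.156, 0.497].
Exact: F⁻¹(0.005) = 0.172; F⁻¹(0.995) = 0.507.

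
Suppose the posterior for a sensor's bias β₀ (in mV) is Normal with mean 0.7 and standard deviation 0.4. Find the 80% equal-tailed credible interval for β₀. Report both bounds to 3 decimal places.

The posterior is symmetric, so the 80% equal-tailed interval is β₀ = 0.7 ± z·0.4 with z = 1.282.
Half-width: 1.282 × 0.4 = 0.513.
0.7 − 0.513 = 0.187; 0.7 + 0.513 = 1.213.

[0.187, 1.213]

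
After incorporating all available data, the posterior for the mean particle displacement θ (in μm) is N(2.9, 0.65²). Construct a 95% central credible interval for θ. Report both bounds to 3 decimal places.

[1.626, 4.174]

The posterior is symmetric, so the 95% equal-tailed interval is θ = 2.9 ± z·0.65 with z = 1.960.
Half-width: 1.960 × 0.65 = 1.274.
2.9 − 1.274 = 1.626; 2.9 + 1.274 = 4.174.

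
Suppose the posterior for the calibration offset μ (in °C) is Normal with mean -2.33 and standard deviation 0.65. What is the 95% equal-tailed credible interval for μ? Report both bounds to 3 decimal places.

[-3.604, -1.056]

The posterior is symmetric, so the 95% equal-tailed interval is μ = -2.33 ± z·0.65 with z = 1.960.
Half-width: 1.960 × 0.65 = 1.274.
-2.33 − 1.274 = -3.604; -2.33 + 1.274 = -1.056.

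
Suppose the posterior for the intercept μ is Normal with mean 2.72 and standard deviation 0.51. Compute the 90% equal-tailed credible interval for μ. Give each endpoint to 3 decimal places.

[1.881, 3.559]

The posterior is symmetric, so the 90% equal-tailed interval is μ = 2.72 ± z·0.51 with z = 1.645.
Half-width: 1.645 × 0.51 = 0.839.
2.72 − 0.839 = 1.881; 2.72 + 0.839 = 3.559.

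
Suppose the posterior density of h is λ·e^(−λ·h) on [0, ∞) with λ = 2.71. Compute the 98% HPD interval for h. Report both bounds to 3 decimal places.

The exponential density is strictly decreasing on [0, ∞), so the HPD interval is anchored at 0: [0, q] with P(h ≤ q) = 0.98.
q = −ln(1 − 0.98) / 2.71 = 3.9120 / 2.71 = 1.444.

[0.000, 1.444]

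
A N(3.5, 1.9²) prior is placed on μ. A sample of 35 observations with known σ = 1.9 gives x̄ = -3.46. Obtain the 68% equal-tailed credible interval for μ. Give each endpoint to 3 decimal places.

Posterior precision = 1/1.9² + 35/1.9² = 0.2770 + 9.6953 = 9.9723, so posterior SD = 0.3167.
Posterior mean = (3.5/1.9² + 35·-3.46/1.9²) / 9.9723 = -3.2667.
Interval: -3.2667 ± 0.994 × 0.3167 → [-3.582, -2.952].

[-3.582, -2.952]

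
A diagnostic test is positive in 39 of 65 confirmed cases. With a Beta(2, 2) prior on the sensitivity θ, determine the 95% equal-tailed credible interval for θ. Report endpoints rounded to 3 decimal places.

Posterior: Beta(2+39, 2+26) = Beta(41, 28).
Equal-tailed 95% interval: the 0.025 and 0.975 quantiles of Beta(41, 28).
Posterior mean ≈ 0.594, SD ≈ 0.059; a Normal approximation gives roughly [0.479, 0.709].
Exact: F⁻¹(0.025) = 0.477; F⁻¹(0.975) = 0.706.

[0.477, 0.706]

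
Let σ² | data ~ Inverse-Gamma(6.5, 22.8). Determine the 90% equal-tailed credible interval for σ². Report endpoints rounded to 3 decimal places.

[2.039, 7.739]

Inverse-Gamma(6.5, 22.8) quantiles: F⁻¹(0.05) and F⁻¹(0.95).
Equivalently, 1/σ² ~ Gamma(6.5, rate = 22.8); invert its 0.95 and 0.05 quantiles.
Posterior mean ≈ 4.145, SD ≈ 1.954; a Normal approximation gives roughly [0.931, 7.360].
Exact: lower = 2.039; upper = 7.739.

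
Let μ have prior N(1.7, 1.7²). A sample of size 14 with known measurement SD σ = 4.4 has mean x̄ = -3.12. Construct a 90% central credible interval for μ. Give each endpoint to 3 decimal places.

[-3.151, 0.031]

Posterior precision = 1/1.7² + 14/4.4² = 0.3460 + 0.7231 = 1.0692, so posterior SD = 0.9671.
Posterior mean = (1.7/1.7² + 14·-3.12/4.4²) / 1.0692 = -1.5601.
Interval: -1.5601 ± 1.645 × 0.9671 → [-3.151, 0.031].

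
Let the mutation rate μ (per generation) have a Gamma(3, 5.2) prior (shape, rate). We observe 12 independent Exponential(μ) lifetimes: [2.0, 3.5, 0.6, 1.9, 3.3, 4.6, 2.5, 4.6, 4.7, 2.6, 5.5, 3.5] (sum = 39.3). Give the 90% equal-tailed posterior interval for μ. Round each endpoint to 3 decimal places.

Posterior: Gamma(3+12, 5.2+39.3) = Gamma(15, 44.5) (shape, rate).
Equal-tailed 90% interval: Gamma(15, 44.5) quantiles at 0.05 and 0.95.
Posterior mean ≈ 0.337, SD ≈ 0.087; a Normal approximation gives roughly [0.194, 0.480].
Exact: lower = 0.208; upper = 0.492.

[0.208, 0.492]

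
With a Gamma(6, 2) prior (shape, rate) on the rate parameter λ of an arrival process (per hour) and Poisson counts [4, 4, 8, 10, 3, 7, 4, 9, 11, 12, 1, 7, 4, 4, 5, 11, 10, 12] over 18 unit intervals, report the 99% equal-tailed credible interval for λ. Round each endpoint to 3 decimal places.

Posterior: Gamma(6+126, 2+18) = Gamma(132, 20) (shape, rate).
Equal-tailed 99% interval: Gamma(132, 20) quantiles at 0.005 and 0.995.
Posterior mean ≈ 6.600, SD ≈ 0.574; a Normal approximation gives roughly [5.120, 8.080].
Exact: lower = 5.214; upper = 8.173.

[5.214, 8.173]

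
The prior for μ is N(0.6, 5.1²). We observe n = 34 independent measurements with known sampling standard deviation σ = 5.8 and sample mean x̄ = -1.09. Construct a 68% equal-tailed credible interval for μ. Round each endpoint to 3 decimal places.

Posterior precision = 1/5.1² + 34/5.8² = 0.0384 + 1.0107 = 1.0491, so posterior SD = 0.9763.
Posterior mean = (0.6/5.1² + 34·-1.09/5.8²) / 1.0491 = -1.0281.
Interval: -1.0281 ± 0.994 × 0.9763 → [-1.999, -0.057].

[-1.999, -0.057]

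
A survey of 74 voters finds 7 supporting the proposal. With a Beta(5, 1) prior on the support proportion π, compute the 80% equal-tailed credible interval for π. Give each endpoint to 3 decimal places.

[0.101, 0.203]

Posterior: Beta(5+7, 1+67) = Beta(12, 68).
Equal-tailed 80% interval: the 0.1 and 0.9 quantiles of Beta(12, 68).
Posterior mean ≈ 0.150, SD ≈ 0.040; a Normal approximation gives roughly [0.099, 0.201].
Exact: F⁻¹(0.1) = 0.101; F⁻¹(0.9) = 0.203.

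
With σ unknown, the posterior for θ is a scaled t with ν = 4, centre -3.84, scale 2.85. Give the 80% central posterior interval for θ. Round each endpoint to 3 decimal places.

The t_4 distribution is symmetric; the 80% interval is -3.84 ± t·2.85 with t_{0.9,4} = 1.533.
Half-width: 1.533 × 2.85 = 4.370.
-3.84 − 4.370 = -8.210; -3.84 + 4.370 = 0.530.

[-8.210, 0.530]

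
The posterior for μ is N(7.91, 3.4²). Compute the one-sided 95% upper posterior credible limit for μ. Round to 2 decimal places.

Need U with P(μ ≤ U) = 0.95: U = 7.91 + z_{0.05}·3.4.
z = 1.645; U = 7.91 + 1.645 × 3.4 = 13.50.

13.50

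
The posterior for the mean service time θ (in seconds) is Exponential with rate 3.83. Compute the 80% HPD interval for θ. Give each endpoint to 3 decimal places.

[0.000, 0.420]

The exponential density is strictly decreasing on [0, ∞), so the HPD interval is anchored at 0: [0, q] with P(θ ≤ q) = 0.80.
q = −ln(1 − 0.80) / 3.83 = 1.6094 / 3.83 = 0.420.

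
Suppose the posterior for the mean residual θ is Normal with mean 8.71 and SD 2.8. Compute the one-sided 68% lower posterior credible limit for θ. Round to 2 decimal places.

Need L with P(θ ≥ L) = 0.68: L = 8.71 − z_{0.32}·2.8.
z = 0.468; L = 8.71 − 0.468 × 2.8 = 7.40.

7.40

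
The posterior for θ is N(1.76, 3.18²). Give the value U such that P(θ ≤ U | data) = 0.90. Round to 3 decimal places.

Need U with P(θ ≤ U) = 0.90: U = 1.76 + z_{0.1}·3.18.
z = 1.282; U = 1.76 + 1.282 × 3.18 = 5.835.

5.835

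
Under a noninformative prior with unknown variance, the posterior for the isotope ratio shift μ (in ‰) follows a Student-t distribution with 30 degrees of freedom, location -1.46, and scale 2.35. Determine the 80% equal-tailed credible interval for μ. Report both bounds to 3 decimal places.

The t_30 distribution is symmetric; the 80% interval is -1.46 ± t·2.35 with t_{0.9,30} = 1.310.
Half-width: 1.310 × 2.35 = 3.079.
-1.46 − 3.079 = -4.539; -1.46 + 3.079 = 1.619.

[-4.539, 1.619]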